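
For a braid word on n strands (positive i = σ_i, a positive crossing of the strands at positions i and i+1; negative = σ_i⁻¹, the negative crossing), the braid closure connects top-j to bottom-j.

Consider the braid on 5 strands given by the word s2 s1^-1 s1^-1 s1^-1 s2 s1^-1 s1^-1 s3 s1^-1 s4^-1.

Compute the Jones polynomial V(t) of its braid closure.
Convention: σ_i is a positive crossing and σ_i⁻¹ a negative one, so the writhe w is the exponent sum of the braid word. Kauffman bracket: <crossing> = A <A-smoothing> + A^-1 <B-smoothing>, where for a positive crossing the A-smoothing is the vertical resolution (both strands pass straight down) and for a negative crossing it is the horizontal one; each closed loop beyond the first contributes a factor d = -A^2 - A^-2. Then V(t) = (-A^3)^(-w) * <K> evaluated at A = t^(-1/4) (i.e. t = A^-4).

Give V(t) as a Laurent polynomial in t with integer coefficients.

The presented braid s2 s1^-1 s1^-1 s1^-1 s2 s1^-1 s1^-1 s3 s1^-1 s4^-1 on 5 strands reduces by inverse Markov moves (closure unchanged at each step):
  Destabilize: the word has the form β·s4^-1 where s4^-1 occurs only as the final letter (β ∈ B_4); drop it and the last strand → 4 strands.
Reduced to β = s2 s1^-1 s1^-1 s1^-1 s2 s1^-1 s1^-1 s3 s1^-1 on 4 strands, 9 crossings.
Compute on β:
Braid: s2 s1^-1 s1^-1 s1^-1 s2 s1^-1 s1^-1 s3 s1^-1 on 4 strands, 9 crossings.
Writhe w = (#positive) - (#negative) = 3 - 6 = -3.
State-sum expansion of <K>. There are 2^9 = 512 states.
For each crossing: s=0 is the vertical smoothing, s=1 horizontal. Crossing k contributes A^(sign_k * (1 - 2*s_k)); loop factor d = -A^2 - A^-2.
Tabulate the states by total A-exponent and number of loops L (A-exp: L × count):
  A^9: L=8 ×1
  A^7: L=7 ×9
  A^5: L=6 ×36
  A^3: L=5 ×84
  A^1: L=4 ×126
  A^-1: L=3 ×124, L=5 ×2
  A^-3: L=2 ×75, L=4 ×9
  A^-5: L=1 ×21, L=3 ×15
  A^-7: L=2 ×8, L=4 ×1
  A^-9: L=3 ×1
Each group contributes A^e * Σ count * d^(L-1):
Powers of d = -A^2 - A^-2: d^2 = A^4 + 2 + A^-4; d^3 = -A^6 - 3*A^2 - 3*A^-2 - A^-6; d^4 = A^8 + 4*A^4 + 6 + 4*A^-4 + A^-8; d^5 = -A^10 - 5*A^6 - 10*A^2 - 10*A^-2 - 5*A^-6 - A^-10; d^6 = A^12 + 6*A^8 + 15*A^4 + 20 + 15*A^-4 + 6*A^-8 + A^-12; d^7 = -A^14 - 7*A^10 - 21*A^6 - 35*A^2 - 35*A^-2 - 21*A^-6 - 7*A^-10 - A^-14.
  A^9 * (d^7) = -A^23 - 7*A^19 - 21*A^15 - 35*A^11 - 35*A^7 - 21*A^3 - 7*A^-1 - A^-5
  A^7 * (9*d^6) = 9*A^19 + 54*A^15 + 135*A^11 + 180*A^7 + 135*A^3 + 54*A^-1 + 9*A^-5
  A^5 * (36*d^5) = -36*A^15 - 180*A^11 - 360*A^7 - 360*A^3 - 180*A^-1 - 36*A^-5
  A^3 * (84*d^4) = 84*A^11 + 336*A^7 + 504*A^3 + 336*A^-1 + 84*A^-5
  A^1 * (126*d^3) = -126*A^7 - 378*A^3 - 378*A^-1 - 126*A^-5
  A^-1 * (124*d^2 + 2*d^4) = 2*A^7 + 132*A^3 + 260*A^-1 + 132*A^-5 + 2*A^-9
  A^-3 * (75*d + 9*d^3) = -9*A^3 - 102*A^-1 - 102*A^-5 - 9*A^-9
  A^-5 * (21 + 15*d^2) = 15*A^-1 + 51*A^-5 + 15*A^-9
  A^-7 * (8*d + d^3) = -A^-1 - 11*A^-5 - 11*A^-9 - A^-13
  A^-9 * (d^2) = A^-5 + 2*A^-9 + A^-13
Summing the groups: <K> = -A^23 + 2*A^19 - 3*A^15 + 4*A^11 - 3*A^7 + 3*A^3 - 3*A^-1 + A^-5 - A^-9
Normalise by the writhe: (-A^3)^(-w) = (-A^3)^(3) = -A^9, so f(A) = -A^9 * <K> = A^32 - 2*A^28 + 3*A^24 - 4*A^20 + 3*A^16 - 3*A^12 + 3*A^8 - A^4 + 1.
Substitute A = t^(-1/4), i.e. A^e → t^(-e/4): V(t) = 1 - t^-1 + 3*t^-2 - 3*t^-3 + 3*t^-4 - 4*t^-5 + 3*t^-6 - 2*t^-7 + t^-8

Answer: 1 - t^-1 + 3*t^-2 - 3*t^-3 + 3*t^-4 - 4*t^-5 + 3*t^-6 - 2*t^-7 + t^-8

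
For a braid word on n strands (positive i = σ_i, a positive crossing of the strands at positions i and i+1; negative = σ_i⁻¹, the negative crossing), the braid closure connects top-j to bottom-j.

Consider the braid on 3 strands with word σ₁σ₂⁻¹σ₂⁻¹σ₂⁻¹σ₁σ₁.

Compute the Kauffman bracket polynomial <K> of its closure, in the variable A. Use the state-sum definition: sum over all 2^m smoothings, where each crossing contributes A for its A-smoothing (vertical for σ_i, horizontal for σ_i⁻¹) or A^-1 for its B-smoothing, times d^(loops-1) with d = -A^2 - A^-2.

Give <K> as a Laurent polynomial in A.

-A^12 + A^8 - A^4 + 3 - A^-4 + A^-8 - A^-12

Derivation:
Braid: s1 s2^-1 s2^-1 s2^-1 s1 s1 on 3 strands, 6 crossings.
Writhe w = (#positive) - (#negative) = 3 - 3 = 0.
Enumerate smoothing states for the bracket polynomial. There are 2^6 = 64 states.
Smooth each crossing (0=||, 1=⌣⌢); contribution A^(Σ sign_k(1-2s_k)) * d^(L-1).
Tabulate the states by total A-exponent and number of loops L (A-exp: L × count):
  A^6: L=4 ×1
  A^4: L=3 ×6
  A^2: L=2 ×12, L=4 ×3
  A^0: L=1 ×9, L=3 ×10, L=5 ×1
  A^-2: L=2 ×12, L=4 ×3
  A^-4: L=3 ×6
  A^-6: L=4 ×1
Each group contributes A^e * Σ count * d^(L-1):
Powers of d = -A^2 - A^-2: d^2 = A^4 + 2 + A^-4; d^3 = -A^6 - 3*A^2 - 3*A^-2 - A^-6; d^4 = A^8 + 4*A^4 + 6 + 4*A^-4 + A^-8.
  A^6 * (d^3) = -A^12 - 3*A^8 - 3*A^4 - 1
  A^4 * (6*d^2) = 6*A^8 + 12*A^4 + 6
  A^2 * (12*d + 3*d^3) = -3*A^8 - 21*A^4 - 21 - 3*A^-4
  A^0 * (9 + 10*d^2 + d^4) = A^8 + 14*A^4 + 35 + 14*A^-4 + A^-8
  A^-2 * (12*d + 3*d^3) = -3*A^4 - 21 - 21*A^-4 - 3*A^-8
  A^-4 * (6*d^2) = 6 + 12*A^-4 + 6*A^-8
  A^-6 * (d^3) = -1 - 3*A^-4 - 3*A^-8 - A^-12
Summing the groups: <K> = -A^12 + A^8 - A^4 + 3 - A^-4 + A^-8 - A^-12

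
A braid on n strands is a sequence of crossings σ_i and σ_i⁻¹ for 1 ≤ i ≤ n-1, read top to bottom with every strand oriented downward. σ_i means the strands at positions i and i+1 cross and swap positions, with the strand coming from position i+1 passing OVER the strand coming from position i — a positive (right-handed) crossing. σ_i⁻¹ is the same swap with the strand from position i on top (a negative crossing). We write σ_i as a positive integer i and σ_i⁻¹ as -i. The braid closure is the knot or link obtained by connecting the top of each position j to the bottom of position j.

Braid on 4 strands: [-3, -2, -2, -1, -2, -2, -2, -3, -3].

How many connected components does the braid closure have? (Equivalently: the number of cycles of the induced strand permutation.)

Track the strand permutation on 4 strands, starting from identity.
  step 1: s3^-1 swaps positions 3,4 -> [1 2 4 3]
  step 2: s2^-1 swaps positions 2,3 -> [1 4 2 3]
  step 3: s2^-1 swaps positions 2,3 -> [1 2 4 3]
  step 4: s1^-1 swaps positions 1,2 -> [2 1 4 3]
  step 5: s2^-1 swaps positions 2,3 -> [2 4 1 3]
  step 6: s2^-1 swaps positions 2,3 -> [2 1 4 3]
  step 7: s2^-1 swaps positions 2,3 -> [2 4 1 3]
  step 8: s3^-1 swaps positions 3,4 -> [2 4 3 1]
  step 9: s3^-1 swaps positions 3,4 -> [2 4 1 3]
Final permutation (position -> original strand): [2 4 1 3]
Closure components = cycle count of this permutation = 1.

Answer: 1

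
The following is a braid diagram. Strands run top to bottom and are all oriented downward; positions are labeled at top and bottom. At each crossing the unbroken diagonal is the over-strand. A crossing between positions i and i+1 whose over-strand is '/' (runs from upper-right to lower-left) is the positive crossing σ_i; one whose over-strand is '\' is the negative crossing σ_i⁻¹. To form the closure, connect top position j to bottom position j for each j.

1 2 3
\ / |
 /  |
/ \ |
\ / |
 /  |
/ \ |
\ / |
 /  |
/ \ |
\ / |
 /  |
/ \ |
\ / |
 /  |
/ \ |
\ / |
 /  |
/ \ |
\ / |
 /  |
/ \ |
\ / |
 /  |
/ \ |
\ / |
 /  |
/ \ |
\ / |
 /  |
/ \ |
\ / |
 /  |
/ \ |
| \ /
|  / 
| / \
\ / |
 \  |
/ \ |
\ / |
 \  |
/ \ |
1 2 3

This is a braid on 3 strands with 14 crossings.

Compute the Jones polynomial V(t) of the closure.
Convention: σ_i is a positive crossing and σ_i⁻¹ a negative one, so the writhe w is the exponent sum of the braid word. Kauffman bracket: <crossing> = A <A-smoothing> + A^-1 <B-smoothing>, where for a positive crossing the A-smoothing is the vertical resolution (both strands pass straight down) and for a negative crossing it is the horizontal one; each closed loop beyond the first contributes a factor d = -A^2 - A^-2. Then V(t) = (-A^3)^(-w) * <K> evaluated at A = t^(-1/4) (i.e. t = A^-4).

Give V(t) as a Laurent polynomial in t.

-t^13 + t^12 - t^11 + t^10 - t^9 + t^8 - t^7 + t^6 + t^4

Derivation:
Reading the diagram top to bottom ('/'-over between positions i,i+1 = s_i, '\'-over = s_i^-1): braid word = s1 s1 s1 s1 s1 s1 s1 s1 s1 s1 s1 s2 s1^-1 s1^-1.
The presented braid s1 s1 s1 s1 s1 s1 s1 s1 s1 s1 s1 s2 s1^-1 s1^-1 on 3 strands reduces by inverse Markov moves (closure unchanged at each step):
  Deconjugate: the word is γ·β·γ⁻¹ with γ = s1 s1 (prefix) and γ⁻¹ = s1^-1 s1^-1 (suffix); strip both.
  Destabilize: the word has the form β·s2 where s2 occurs only as the final letter (β ∈ B_2); drop it and the last strand → 2 strands.
Reduced to β = s1 s1 s1 s1 s1 s1 s1 s1 s1 on 2 strands, 9 crossings.
Compute on β:
Braid: s1 s1 s1 s1 s1 s1 s1 s1 s1 on 2 strands, 9 crossings.
Writhe w = (#positive) - (#negative) = 9 - 0 = 9.
State-sum expansion of <K>. There are 2^9 = 512 states.
Each crossing splits two ways (0=vertical, 1=horizontal). The state's weight is A^(#A-smoothings - #B-smoothings) * d^(loops - 1).
Tabulate the states by total A-exponent and number of loops L (A-exp: L × count):
  A^9: L=2 ×1
  A^7: L=1 ×9
  A^5: L=2 ×36
  A^3: L=3 ×84
  A^1: L=4 ×126
  A^-1: L=5 ×126
  A^-3: L=6 ×84
  A^-5: L=7 ×36
  A^-7: L=8 ×9
  A^-9: L=9 ×1
Each group contributes A^e * Σ count * d^(L-1):
Powers of d = -A^2 - A^-2: d^2 = A^4 + 2 + A^-4; d^3 = -A^6 - 3*A^2 - 3*A^-2 - A^-6; d^4 = A^8 + 4*A^4 + 6 + 4*A^-4 + A^-8; d^5 = -A^10 - 5*A^6 - 10*A^2 - 10*A^-2 - 5*A^-6 - A^-10; d^6 = A^12 + 6*A^8 + 15*A^4 + 20 + 15*A^-4 + 6*A^-8 + A^-12; d^7 = -A^14 - 7*A^10 - 21*A^6 - 35*A^2 - 35*A^-2 - 21*A^-6 - 7*A^-10 - A^-14; d^8 = A^16 + 8*A^12 + 28*A^8 + 56*A^4 + 70 + 56*A^-4 + 28*A^-8 + 8*A^-12 + A^-16.
  A^9 * (d) = -A^11 - A^7
  A^7 * (9) = 9*A^7
  A^5 * (36*d) = -36*A^7 - 36*A^3
  A^3 * (84*d^2) = 84*A^7 + 168*A^3 + 84*A^-1
  A^1 * (126*d^3) = -126*A^7 - 378*A^3 - 378*A^-1 - 126*A^-5
  A^-1 * (126*d^4) = 126*A^7 + 504*A^3 + 756*A^-1 + 504*A^-5 + 126*A^-9
  A^-3 * (84*d^5) = -84*A^7 - 420*A^3 - 840*A^-1 - 840*A^-5 - 420*A^-9 - 84*A^-13
  A^-5 * (36*d^6) = 36*A^7 + 216*A^3 + 540*A^-1 + 720*A^-5 + 540*A^-9 + 216*A^-13 + 36*A^-17
  A^-7 * (9*d^7) = -9*A^7 - 63*A^3 - 189*A^-1 - 315*A^-5 - 315*A^-9 - 189*A^-13 - 63*A^-17 - 9*A^-21
  A^-9 * (d^8) = A^7 + 8*A^3 + 28*A^-1 + 56*A^-5 + 70*A^-9 + 56*A^-13 + 28*A^-17 + 8*A^-21 + A^-25
Summing the groups: <K> = -A^11 - A^3 + A^-1 - A^-5 + A^-9 - A^-13 + A^-17 - A^-21 + A^-25
Normalise by the writhe: (-A^3)^(-w) = (-A^3)^(-9) = -A^-27, so f(A) = -A^-27 * <K> = A^-16 + A^-24 - A^-28 + A^-32 - A^-36 + A^-40 - A^-44 + A^-48 - A^-52.
Substitute A = t^(-1/4), i.e. A^e → t^(-e/4): V(t) = -t^13 + t^12 - t^11 + t^10 - t^9 + t^8 - t^7 + t^6 + t^4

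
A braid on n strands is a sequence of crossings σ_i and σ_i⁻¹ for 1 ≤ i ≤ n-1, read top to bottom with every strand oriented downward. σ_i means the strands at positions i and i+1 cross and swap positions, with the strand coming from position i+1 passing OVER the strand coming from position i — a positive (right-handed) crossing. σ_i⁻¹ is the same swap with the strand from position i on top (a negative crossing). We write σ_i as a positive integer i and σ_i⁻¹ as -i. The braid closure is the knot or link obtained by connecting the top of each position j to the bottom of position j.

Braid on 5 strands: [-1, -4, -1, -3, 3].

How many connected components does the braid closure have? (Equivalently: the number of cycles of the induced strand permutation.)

Track the strand permutation on 5 strands, starting from identity.
  step 1: s1^-1 swaps positions 1,2 -> [2 1 3 4 5]
  step 2: s4^-1 swaps positions 4,5 -> [2 1 3 5 4]
  step 3: s1^-1 swaps positions 1,2 -> [1 2 3 5 4]
  step 4: s3^-1 swaps positions 3,4 -> [1 2 5 3 4]
  step 5: s3 swaps positions 3,4 -> [1 2 3 5 4]
Final permutation (position -> original strand): [1 2 3 5 4]
Closure components = cycle count of this permutation = 4.

Answer: 4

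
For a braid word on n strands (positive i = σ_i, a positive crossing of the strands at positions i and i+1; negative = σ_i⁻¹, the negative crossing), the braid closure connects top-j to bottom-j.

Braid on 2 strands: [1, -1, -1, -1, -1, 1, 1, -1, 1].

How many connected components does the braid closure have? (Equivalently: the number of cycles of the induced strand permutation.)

1

Derivation:
Track the strand permutation on 2 strands, starting from identity.
  step 1: s1 swaps positions 1,2 -> [2 1]
  step 2: s1^-1 swaps positions 1,2 -> [1 2]
  step 3: s1^-1 swaps positions 1,2 -> [2 1]
  step 4: s1^-1 swaps positions 1,2 -> [1 2]
  step 5: s1^-1 swaps positions 1,2 -> [2 1]
  step 6: s1 swaps positions 1,2 -> [1 2]
  step 7: s1 swaps positions 1,2 -> [2 1]
  step 8: s1^-1 swaps positions 1,2 -> [1 2]
  step 9: s1 swaps positions 1,2 -> [2 1]
Final permutation (position -> original strand): [2 1]
Closure components = cycle count of this permutation = 1.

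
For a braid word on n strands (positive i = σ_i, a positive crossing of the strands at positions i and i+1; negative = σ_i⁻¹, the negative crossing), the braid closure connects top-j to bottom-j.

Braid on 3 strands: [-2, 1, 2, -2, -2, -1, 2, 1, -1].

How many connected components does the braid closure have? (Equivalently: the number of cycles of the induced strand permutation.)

Track the strand permutation on 3 strands, starting from identity.
  step 1: s2^-1 swaps positions 2,3 -> [1 3 2]
  step 2: s1 swaps positions 1,2 -> [3 1 2]
  step 3: s2 swaps positions 2,3 -> [3 2 1]
  step 4: s2^-1 swaps positions 2,3 -> [3 1 2]
  step 5: s2^-1 swaps positions 2,3 -> [3 2 1]
  step 6: s1^-1 swaps positions 1,2 -> [2 3 1]
  step 7: s2 swaps positions 2,3 -> [2 1 3]
  step 8: s1 swaps positions 1,2 -> [1 2 3]
  step 9: s1^-1 swaps positions 1,2 -> [2 1 3]
Final permutation (position -> original strand): [2 1 3]
Closure components = cycle count of this permutation = 2.

Answer: 2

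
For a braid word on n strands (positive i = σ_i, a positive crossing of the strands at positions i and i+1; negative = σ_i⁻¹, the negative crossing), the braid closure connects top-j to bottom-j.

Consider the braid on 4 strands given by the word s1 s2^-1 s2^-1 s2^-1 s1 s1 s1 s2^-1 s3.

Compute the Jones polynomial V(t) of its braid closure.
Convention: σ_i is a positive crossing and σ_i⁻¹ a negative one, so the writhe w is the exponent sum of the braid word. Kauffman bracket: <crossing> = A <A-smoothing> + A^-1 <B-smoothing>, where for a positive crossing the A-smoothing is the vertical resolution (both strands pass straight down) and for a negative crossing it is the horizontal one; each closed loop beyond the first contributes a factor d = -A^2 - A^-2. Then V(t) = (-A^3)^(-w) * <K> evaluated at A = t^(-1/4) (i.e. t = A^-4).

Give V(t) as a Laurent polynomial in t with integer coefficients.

The presented braid s1 s2^-1 s2^-1 s2^-1 s1 s1 s1 s2^-1 s3 on 4 strands reduces by inverse Markov moves (closure unchanged at each step):
  Destabilize: the word has the form β·s3 where s3 occurs only as the final letter (β ∈ B_3); drop it and the last strand → 3 strands.
Reduced to β = s1 s2^-1 s2^-1 s2^-1 s1 s1 s1 s2^-1 on 3 strands, 8 crossings.
Compute on β:
Braid: s1 s2^-1 s2^-1 s2^-1 s1 s1 s1 s2^-1 on 3 strands, 8 crossings.
Writhe w = (#positive) - (#negative) = 4 - 4 = 0.
Computing the Kauffman bracket via state sum. There are 2^8 = 256 states.
For each crossing: s=0 is the vertical smoothing, s=1 horizontal. Crossing k contributes A^(sign_k * (1 - 2*s_k)); loop factor d = -A^2 - A^-2.
Tabulate the states by total A-exponent and number of loops L (A-exp: L × count):
  A^8: L=5 ×1
  A^6: L=4 ×8
  A^4: L=3 ×25, L=5 ×3
  A^2: L=2 ×37, L=4 ×18, L=6 ×1
  A^0: L=1 ×25, L=3 ×37, L=5 ×8
  A^-2: L=2 ×37, L=4 ×18, L=6 ×1
  A^-4: L=3 ×25, L=5 ×3
  A^-6: L=4 ×8
  A^-8: L=5 ×1
Each group contributes A^e * Σ count * d^(L-1):
Powers of d = -A^2 - A^-2: d^2 = A^4 + 2 + A^-4; d^3 = -A^6 - 3*A^2 - 3*A^-2 - A^-6; d^4 = A^8 + 4*A^4 + 6 + 4*A^-4 + A^-8; d^5 = -A^10 - 5*A^6 - 10*A^2 - 10*A^-2 - 5*A^-6 - A^-10.
  A^8 * (d^4) = A^16 + 4*A^12 + 6*A^8 + 4*A^4 + 1
  A^6 * (8*d^3) = -8*A^12 - 24*A^8 - 24*A^4 - 8
  A^4 * (25*d^2 + 3*d^4) = 3*A^12 + 37*A^8 + 68*A^4 + 37 + 3*A^-4
  A^2 * (37*d + 18*d^3 + d^5) = -A^12 - 23*A^8 - 101*A^4 - 101 - 23*A^-4 - A^-8
  A^0 * (25 + 37*d^2 + 8*d^4) = 8*A^8 + 69*A^4 + 147 + 69*A^-4 + 8*A^-8
  A^-2 * (37*d + 18*d^3 + d^5) = -A^8 - 23*A^4 - 101 - 101*A^-4 - 23*A^-8 - A^-12
  A^-4 * (25*d^2 + 3*d^4) = 3*A^4 + 37 + 68*A^-4 + 37*A^-8 + 3*A^-12
  A^-6 * (8*d^3) = -8 - 24*A^-4 - 24*A^-8 - 8*A^-12
  A^-8 * (d^4) = 1 + 4*A^-4 + 6*A^-8 + 4*A^-12 + A^-16
Summing the groups: <K> = A^16 - 2*A^12 + 3*A^8 - 4*A^4 + 5 - 4*A^-4 + 3*A^-8 - 2*A^-12 + A^-16
Normalise by the writhe: (-A^3)^(-w) = (-A^3)^(0) = 1, so f(A) = 1 * <K> = A^16 - 2*A^12 + 3*A^8 - 4*A^4 + 5 - 4*A^-4 + 3*A^-8 - 2*A^-12 + A^-16.
Substitute A = t^(-1/4), i.e. A^e → t^(-e/4): V(t) = t^4 - 2*t^3 + 3*t^2 - 4*t + 5 - 4*t^-1 + 3*t^-2 - 2*t^-3 + t^-4

Answer: t^4 - 2*t^3 + 3*t^2 - 4*t + 5 - 4*t^-1 + 3*t^-2 - 2*t^-3 + t^-4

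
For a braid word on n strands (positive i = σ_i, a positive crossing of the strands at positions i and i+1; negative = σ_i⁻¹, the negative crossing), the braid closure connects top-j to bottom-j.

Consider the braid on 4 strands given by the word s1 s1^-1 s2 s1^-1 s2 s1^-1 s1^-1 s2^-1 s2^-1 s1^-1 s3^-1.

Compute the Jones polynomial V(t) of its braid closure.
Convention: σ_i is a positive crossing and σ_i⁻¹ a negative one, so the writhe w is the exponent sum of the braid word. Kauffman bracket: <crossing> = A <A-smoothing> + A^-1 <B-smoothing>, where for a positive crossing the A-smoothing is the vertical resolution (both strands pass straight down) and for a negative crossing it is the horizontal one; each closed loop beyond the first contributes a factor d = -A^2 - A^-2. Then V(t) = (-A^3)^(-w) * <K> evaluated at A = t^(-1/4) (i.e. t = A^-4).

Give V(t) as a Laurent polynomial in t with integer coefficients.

The presented braid s1 s1^-1 s2 s1^-1 s2 s1^-1 s1^-1 s2^-1 s2^-1 s1^-1 s3^-1 on 4 strands reduces by inverse Markov moves (closure unchanged at each step):
  Destabilize: the word has the form β·s3^-1 where s3^-1 occurs only as the final letter (β ∈ B_3); drop it and the last strand → 3 strands.
  Deconjugate: the word is γ·β·γ⁻¹ with γ = s1 (prefix) and γ⁻¹ = s1^-1 (suffix); strip both.
Reduced to β = s1^-1 s2 s1^-1 s2 s1^-1 s1^-1 s2^-1 s2^-1 on 3 strands, 8 crossings.
Compute on β:
Braid: s1^-1 s2 s1^-1 s2 s1^-1 s1^-1 s2^-1 s2^-1 on 3 strands, 8 crossings.
Writhe w = (#positive) - (#negative) = 2 - 6 = -4.
State-sum expansion of <K>. There are 2^8 = 256 states.
Smooth each crossing (0=||, 1=⌣⌢); contribution A^(Σ sign_k(1-2s_k)) * d^(L-1).
Tabulate the states by total A-exponent and number of loops L (A-exp: L × count):
  A^8: L=5 ×1
  A^6: L=4 ×8
  A^4: L=3 ×26, L=5 ×2
  A^2: L=2 ×41, L=4 ×15
  A^0: L=1 ×26, L=3 ×43, L=5 ×1
  A^-2: L=2 ×47, L=4 ×9
  A^-4: L=1 ×11, L=3 ×16, L=5 ×1
  A^-6: L=2 ×6, L=4 ×2
  A^-8: L=3 ×1
Each group contributes A^e * Σ count * d^(L-1):
Powers of d = -A^2 - A^-2: d^2 = A^4 + 2 + A^-4; d^3 = -A^6 - 3*A^2 - 3*A^-2 - A^-6; d^4 = A^8 + 4*A^4 + 6 + 4*A^-4 + A^-8.
  A^8 * (d^4) = A^16 + 4*A^12 + 6*A^8 + 4*A^4 + 1
  A^6 * (8*d^3) = -8*A^12 - 24*A^8 - 24*A^4 - 8
  A^4 * (26*d^2 + 2*d^4) = 2*A^12 + 34*A^8 + 64*A^4 + 34 + 2*A^-4
  A^2 * (41*d + 15*d^3) = -15*A^8 - 86*A^4 - 86 - 15*A^-4
  A^0 * (26 + 43*d^2 + d^4) = A^8 + 47*A^4 + 118 + 47*A^-4 + A^-8
  A^-2 * (47*d + 9*d^3) = -9*A^4 - 74 - 74*A^-4 - 9*A^-8
  A^-4 * (11 + 16*d^2 + d^4) = A^4 + 20 + 49*A^-4 + 20*A^-8 + A^-12
  A^-6 * (6*d + 2*d^3) = -2 - 12*A^-4 - 12*A^-8 - 2*A^-12
  A^-8 * (d^2) = A^-4 + 2*A^-8 + A^-12
Summing the groups: <K> = A^16 - 2*A^12 + 2*A^8 - 3*A^4 + 3 - 2*A^-4 + 2*A^-8
Normalise by the writhe: (-A^3)^(-w) = (-A^3)^(4) = A^12, so f(A) = A^12 * <K> = A^28 - 2*A^24 + 2*A^20 - 3*A^16 + 3*A^12 - 2*A^8 + 2*A^4.
Substitute A = t^(-1/4), i.e. A^e → t^(-e/4): V(t) = 2*t^-1 - 2*t^-2 + 3*t^-3 - 3*t^-4 + 2*t^-5 - 2*t^-6 + t^-7

Answer: 2*t^-1 - 2*t^-2 + 3*t^-3 - 3*t^-4 + 2*t^-5 - 2*t^-6 + t^-7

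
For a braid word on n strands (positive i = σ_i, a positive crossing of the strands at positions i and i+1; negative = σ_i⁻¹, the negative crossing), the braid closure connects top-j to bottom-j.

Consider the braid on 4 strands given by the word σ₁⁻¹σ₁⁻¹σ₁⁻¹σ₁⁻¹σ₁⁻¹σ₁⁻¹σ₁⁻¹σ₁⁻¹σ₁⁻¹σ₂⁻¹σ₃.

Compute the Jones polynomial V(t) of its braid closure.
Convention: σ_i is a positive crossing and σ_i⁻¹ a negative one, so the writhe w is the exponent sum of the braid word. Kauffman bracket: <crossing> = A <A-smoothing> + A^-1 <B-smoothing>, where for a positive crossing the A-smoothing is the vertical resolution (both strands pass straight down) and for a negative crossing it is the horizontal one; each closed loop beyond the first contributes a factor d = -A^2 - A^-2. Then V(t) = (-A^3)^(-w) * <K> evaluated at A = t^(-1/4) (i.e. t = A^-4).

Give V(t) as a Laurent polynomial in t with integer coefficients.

The presented braid s1^-1 s1^-1 s1^-1 s1^-1 s1^-1 s1^-1 s1^-1 s1^-1 s1^-1 s2^-1 s3 on 4 strands reduces by inverse Markov moves (closure unchanged at each step):
  Destabilize: the word has the form β·s3 where s3 occurs only as the final letter (β ∈ B_3); drop it and the last strand → 3 strands.
  Destabilize: the word has the form β·s2^-1 where s2^-1 occurs only as the final letter (β ∈ B_2); drop it and the last strand → 2 strands.
Reduced to β = s1^-1 s1^-1 s1^-1 s1^-1 s1^-1 s1^-1 s1^-1 s1^-1 s1^-1 on 2 strands, 9 crossings.
Compute on β:
Braid: s1^-1 s1^-1 s1^-1 s1^-1 s1^-1 s1^-1 s1^-1 s1^-1 s1^-1 on 2 strands, 9 crossings.
Writhe w = (#positive) - (#negative) = 0 - 9 = -9.
Computing the Kauffman bracket via state sum. There are 2^9 = 512 states.
Each crossing splits two ways (0=vertical, 1=horizontal). The state's weight is A^(#A-smoothings - #B-smoothings) * d^(loops - 1).
Tabulate the states by total A-exponent and number of loops L (A-exp: L × count):
  A^9: L=9 ×1
  A^7: L=8 ×9
  A^5: L=7 ×36
  A^3: L=6 ×84
  A^1: L=5 ×126
  A^-1: L=4 ×126
  A^-3: L=3 ×84
  A^-5: L=2 ×36
  A^-7: L=1 ×9
  A^-9: L=2 ×1
Each group contributes A^e * Σ count * d^(L-1):
Powers of d = -A^2 - A^-2: d^2 = A^4 + 2 + A^-4; d^3 = -A^6 - 3*A^2 - 3*A^-2 - A^-6; d^4 = A^8 + 4*A^4 + 6 + 4*A^-4 + A^-8; d^5 = -A^10 - 5*A^6 - 10*A^2 - 10*A^-2 - 5*A^-6 - A^-10; d^6 = A^12 + 6*A^8 + 15*A^4 + 20 + 15*A^-4 + 6*A^-8 + A^-12; d^7 = -A^14 - 7*A^10 - 21*A^6 - 35*A^2 - 35*A^-2 - 21*A^-6 - 7*A^-10 - A^-14; d^8 = A^16 + 8*A^12 + 28*A^8 + 56*A^4 + 70 + 56*A^-4 + 28*A^-8 + 8*A^-12 + A^-16.
  A^9 * (d^8) = A^25 + 8*A^21 + 28*A^17 + 56*A^13 + 70*A^9 + 56*A^5 + 28*A + 8*A^-3 + A^-7
  A^7 * (9*d^7) = -9*A^21 - 63*A^17 - 189*A^13 - 315*A^9 - 315*A^5 - 189*A - 63*A^-3 - 9*A^-7
  A^5 * (36*d^6) = 36*A^17 + 216*A^13 + 540*A^9 + 720*A^5 + 540*A + 216*A^-3 + 36*A^-7
  A^3 * (84*d^5) = -84*A^13 - 420*A^9 - 840*A^5 - 840*A - 420*A^-3 - 84*A^-7
  A^1 * (126*d^4) = 126*A^9 + 504*A^5 + 756*A + 504*A^-3 + 126*A^-7
  A^-1 * (126*d^3) = -126*A^5 - 378*A - 378*A^-3 - 126*A^-7
  A^-3 * (84*d^2) = 84*A + 168*A^-3 + 84*A^-7
  A^-5 * (36*d) = -36*A^-3 - 36*A^-7
  A^-7 * (9) = 9*A^-7
  A^-9 * (d) = -A^-7 - A^-11
Summing the groups: <K> = A^25 - A^21 + A^17 - A^13 + A^9 - A^5 + A - A^-3 - A^-11
Normalise by the writhe: (-A^3)^(-w) = (-A^3)^(9) = -A^27, so f(A) = -A^27 * <K> = -A^52 + A^48 - A^44 + A^40 - A^36 + A^32 - A^28 + A^24 + A^16.
Substitute A = t^(-1/4), i.e. A^e → t^(-e/4): V(t) = t^-4 + t^-6 - t^-7 + t^-8 - t^-9 + t^-10 - t^-11 + t^-12 - t^-13

Answer: t^-4 + t^-6 - t^-7 + t^-8 - t^-9 + t^-10 - t^-11 + t^-12 - t^-13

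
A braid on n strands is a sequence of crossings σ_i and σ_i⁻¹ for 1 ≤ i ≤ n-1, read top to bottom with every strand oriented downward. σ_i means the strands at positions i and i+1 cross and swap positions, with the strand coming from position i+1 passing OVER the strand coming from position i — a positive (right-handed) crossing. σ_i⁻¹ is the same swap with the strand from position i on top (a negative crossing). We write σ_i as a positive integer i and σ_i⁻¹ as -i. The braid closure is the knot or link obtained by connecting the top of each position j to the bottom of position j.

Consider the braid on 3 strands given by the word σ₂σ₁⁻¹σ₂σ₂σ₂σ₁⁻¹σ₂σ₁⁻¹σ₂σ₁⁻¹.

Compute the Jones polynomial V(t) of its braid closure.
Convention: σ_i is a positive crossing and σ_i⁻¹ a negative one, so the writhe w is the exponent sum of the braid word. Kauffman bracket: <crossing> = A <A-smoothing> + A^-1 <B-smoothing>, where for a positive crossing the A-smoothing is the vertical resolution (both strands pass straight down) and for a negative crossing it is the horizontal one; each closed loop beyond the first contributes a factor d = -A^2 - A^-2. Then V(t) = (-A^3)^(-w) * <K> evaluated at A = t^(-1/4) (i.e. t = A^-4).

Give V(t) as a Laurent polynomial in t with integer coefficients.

Braid: s2 s1^-1 s2 s2 s2 s1^-1 s2 s1^-1 s2 s1^-1 on 3 strands, 10 crossings.
Writhe w = (#positive) - (#negative) = 6 - 4 = 2.
State-sum expansion of <K>. There are 2^10 = 1024 states.
For each crossing: s=0 is the vertical smoothing, s=1 horizontal. Crossing k contributes A^(sign_k * (1 - 2*s_k)); loop factor d = -A^2 - A^-2.
Tabulate the states by total A-exponent and number of loops L (A-exp: L × count):
  A^10: L=5 ×1
  A^8: L=4 ×10
  A^6: L=3 ×42, L=5 ×3
  A^4: L=2 ×90, L=4 ×29, L=6 ×1
  A^2: L=1 ×87, L=3 ×110, L=5 ×13
  A^0: L=2 ×179, L=4 ×71, L=6 ×2
  A^-2: L=3 ×187, L=5 ×23
  A^-4: L=4 ×117, L=6 ×3
  A^-6: L=5 ×45
  A^-8: L=6 ×10
  A^-10: L=7 ×1
Each group contributes A^e * Σ count * d^(L-1):
Powers of d = -A^2 - A^-2: d^2 = A^4 + 2 + A^-4; d^3 = -A^6 - 3*A^2 - 3*A^-2 - A^-6; d^4 = A^8 + 4*A^4 + 6 + 4*A^-4 + A^-8; d^5 = -A^10 - 5*A^6 - 10*A^2 - 10*A^-2 - 5*A^-6 - A^-10; d^6 = A^12 + 6*A^8 + 15*A^4 + 20 + 15*A^-4 + 6*A^-8 + A^-12.
  A^10 * (d^4) = A^18 + 4*A^14 + 6*A^10 + 4*A^6 + A^2
  A^8 * (10*d^3) = -10*A^14 - 30*A^10 - 30*A^6 - 10*A^2
  A^6 * (42*d^2 + 3*d^4) = 3*A^14 + 54*A^10 + 102*A^6 + 54*A^2 + 3*A^-2
  A^4 * (90*d + 29*d^3 + d^5) = -A^14 - 34*A^10 - 187*A^6 - 187*A^2 - 34*A^-2 - A^-6
  A^2 * (87 + 110*d^2 + 13*d^4) = 13*A^10 + 162*A^6 + 385*A^2 + 162*A^-2 + 13*A^-6
  A^0 * (179*d + 71*d^3 + 2*d^5) = -2*A^10 - 81*A^6 - 412*A^2 - 412*A^-2 - 81*A^-6 - 2*A^-10
  A^-2 * (187*d^2 + 23*d^4) = 23*A^6 + 279*A^2 + 512*A^-2 + 279*A^-6 + 23*A^-10
  A^-4 * (117*d^3 + 3*d^5) = -3*A^6 - 132*A^2 - 381*A^-2 - 381*A^-6 - 132*A^-10 - 3*A^-14
  A^-6 * (45*d^4) = 45*A^2 + 180*A^-2 + 270*A^-6 + 180*A^-10 + 45*A^-14
  A^-8 * (10*d^5) = -10*A^2 - 50*A^-2 - 100*A^-6 - 100*A^-10 - 50*A^-14 - 10*A^-18
  A^-10 * (d^6) = A^2 + 6*A^-2 + 15*A^-6 + 20*A^-10 + 15*A^-14 + 6*A^-18 + A^-22
Summing the groups: <K> = A^18 - 4*A^14 + 7*A^10 - 10*A^6 + 14*A^2 - 14*A^-2 + 14*A^-6 - 11*A^-10 + 7*A^-14 - 4*A^-18 + A^-22
Normalise by the writhe: (-A^3)^(-w) = (-A^3)^(-2) = A^-6, so f(A) = A^-6 * <K> = A^12 - 4*A^8 + 7*A^4 - 10 + 14*A^-4 - 14*A^-8 + 14*A^-12 - 11*A^-16 + 7*A^-20 - 4*A^-24 + A^-28.
Substitute A = t^(-1/4), i.e. A^e → t^(-e/4): V(t) = t^7 - 4*t^6 + 7*t^5 - 11*t^4 + 14*t^3 - 14*t^2 + 14*t - 10 + 7*t^-1 - 4*t^-2 + t^-3

Answer: t^7 - 4*t^6 + 7*t^5 - 11*t^4 + 14*t^3 - 14*t^2 + 14*t - 10 + 7*t^-1 - 4*t^-2 + t^-3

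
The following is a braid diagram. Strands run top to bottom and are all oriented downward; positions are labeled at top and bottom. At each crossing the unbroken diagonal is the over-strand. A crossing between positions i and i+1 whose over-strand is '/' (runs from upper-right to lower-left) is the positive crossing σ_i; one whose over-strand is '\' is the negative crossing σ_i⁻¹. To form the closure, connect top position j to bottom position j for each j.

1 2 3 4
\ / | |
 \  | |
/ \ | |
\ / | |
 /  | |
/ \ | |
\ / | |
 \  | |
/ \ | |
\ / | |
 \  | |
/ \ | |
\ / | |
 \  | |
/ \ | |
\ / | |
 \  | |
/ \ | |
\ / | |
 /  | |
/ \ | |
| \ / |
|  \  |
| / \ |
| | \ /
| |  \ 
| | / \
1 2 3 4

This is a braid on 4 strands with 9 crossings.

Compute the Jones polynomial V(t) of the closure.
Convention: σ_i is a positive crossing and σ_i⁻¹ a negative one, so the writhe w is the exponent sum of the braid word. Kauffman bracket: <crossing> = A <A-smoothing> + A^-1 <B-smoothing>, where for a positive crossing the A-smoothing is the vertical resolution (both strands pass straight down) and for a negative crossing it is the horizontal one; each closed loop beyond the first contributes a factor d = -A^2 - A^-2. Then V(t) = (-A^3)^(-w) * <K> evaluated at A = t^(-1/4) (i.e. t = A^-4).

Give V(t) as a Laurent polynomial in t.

t^-1 + t^-3 - t^-4

Derivation:
Reading the diagram top to bottom ('/'-over between positions i,i+1 = s_i, '\'-over = s_i^-1): braid word = s1^-1 s1 s1^-1 s1^-1 s1^-1 s1^-1 s1 s2^-1 s3^-1.
The presented braid s1^-1 s1 s1^-1 s1^-1 s1^-1 s1^-1 s1 s2^-1 s3^-1 on 4 strands reduces by inverse Markov moves (closure unchanged at each step):
  Destabilize: the word has the form β·s3^-1 where s3^-1 occurs only as the final letter (β ∈ B_3); drop it and the last strand → 3 strands.
  Destabilize: the word has the form β·s2^-1 where s2^-1 occurs only as the final letter (β ∈ B_2); drop it and the last strand → 2 strands.
  Deconjugate: the word is γ·β·γ⁻¹ with γ = s1^-1 s1 (prefix) and γ⁻¹ = s1^-1 s1 (suffix); strip both.
Reduced to β = s1^-1 s1^-1 s1^-1 on 2 strands, 3 crossings.
Compute on β:
Braid: s1^-1 s1^-1 s1^-1 on 2 strands, 3 crossings.
Writhe w = (#positive) - (#negative) = 0 - 3 = -3.
State-sum expansion of <K>. There are 2^3 = 8 states.
Smooth each crossing (0=||, 1=⌣⌢); contribution A^(Σ sign_k(1-2s_k)) * d^(L-1).
  state 000: A-exp=-3, loops=2, term = A^-3 * d^1
  state 001: A-exp=-1, loops=1, term = A^-1 * d^0
  state 010: A-exp=-1, loops=1, term = A^-1 * d^0
  state 011: A-exp=+1, loops=2, term = A^1 * d^1
  state 100: A-exp=-1, loops=1, term = A^-1 * d^0
  state 101: A-exp=+1, loops=2, term = A^1 * d^1
  state 110: A-exp=+1, loops=2, term = A^1 * d^1
  state 111: A-exp=+3, loops=3, term = A^3 * d^2
Collect the terms by A-exponent (count of states per loop number):
Powers of d = -A^2 - A^-2: d^2 = A^4 + 2 + A^-4.
  A^3 * (d^2) = A^7 + 2*A^3 + A^-1
  A^1 * (3*d) = -3*A^3 - 3*A^-1
  A^-1 * (3) = 3*A^-1
  A^-3 * (d) = -A^-1 - A^-5
Summing the groups: <K> = A^7 - A^3 - A^-5
Normalise by the writhe: (-A^3)^(-w) = (-A^3)^(3) = -A^9, so f(A) = -A^9 * <K> = -A^16 + A^12 + A^4.
Substitute A = t^(-1/4), i.e. A^e → t^(-e/4): V(t) = t^-1 + t^-3 - t^-4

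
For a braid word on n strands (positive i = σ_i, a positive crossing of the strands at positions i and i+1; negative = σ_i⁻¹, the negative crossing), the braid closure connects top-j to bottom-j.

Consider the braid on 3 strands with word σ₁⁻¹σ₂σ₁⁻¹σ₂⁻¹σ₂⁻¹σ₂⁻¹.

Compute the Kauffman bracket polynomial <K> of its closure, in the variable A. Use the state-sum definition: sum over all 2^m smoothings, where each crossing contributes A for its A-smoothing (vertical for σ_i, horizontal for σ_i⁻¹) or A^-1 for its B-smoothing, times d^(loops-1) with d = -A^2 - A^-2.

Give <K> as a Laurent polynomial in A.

-A^12 + A^8 - A^4 + 2 - A^-4 + A^-8

Derivation:
Braid: s1^-1 s2 s1^-1 s2^-1 s2^-1 s2^-1 on 3 strands, 6 crossings.
Writhe w = (#positive) - (#negative) = 1 - 5 = -4.
State-sum expansion of <K>. There are 2^6 = 64 states.
For each crossing: s=0 is the vertical smoothing, s=1 horizontal. Crossing k contributes A^(sign_k * (1 - 2*s_k)); loop factor d = -A^2 - A^-2.
Tabulate the states by total A-exponent and number of loops L (A-exp: L × count):
  A^6: L=4 ×1
  A^4: L=3 ×6
  A^2: L=2 ×12, L=4 ×3
  A^0: L=1 ×9, L=3 ×10, L=5 ×1
  A^-2: L=2 ×12, L=4 ×3
  A^-4: L=1 ×2, L=3 ×4
  A^-6: L=2 ×1
Each group contributes A^e * Σ count * d^(L-1):
Powers of d = -A^2 - A^-2: d^2 = A^4 + 2 + A^-4; d^3 = -A^6 - 3*A^2 - 3*A^-2 - A^-6; d^4 = A^8 + 4*A^4 + 6 + 4*A^-4 + A^-8.
  A^6 * (d^3) = -A^12 - 3*A^8 - 3*A^4 - 1
  A^4 * (6*d^2) = 6*A^8 + 12*A^4 + 6
  A^2 * (12*d + 3*d^3) = -3*A^8 - 21*A^4 - 21 - 3*A^-4
  A^0 * (9 + 10*d^2 + d^4) = A^8 + 14*A^4 + 35 + 14*A^-4 + A^-8
  A^-2 * (12*d + 3*d^3) = -3*A^4 - 21 - 21*A^-4 - 3*A^-8
  A^-4 * (2 + 4*d^2) = 4 + 10*A^-4 + 4*A^-8
  A^-6 * (d) = -A^-4 - A^-8
Summing the groups: <K> = -A^12 + A^8 - A^4 + 2 - A^-4 + A^-8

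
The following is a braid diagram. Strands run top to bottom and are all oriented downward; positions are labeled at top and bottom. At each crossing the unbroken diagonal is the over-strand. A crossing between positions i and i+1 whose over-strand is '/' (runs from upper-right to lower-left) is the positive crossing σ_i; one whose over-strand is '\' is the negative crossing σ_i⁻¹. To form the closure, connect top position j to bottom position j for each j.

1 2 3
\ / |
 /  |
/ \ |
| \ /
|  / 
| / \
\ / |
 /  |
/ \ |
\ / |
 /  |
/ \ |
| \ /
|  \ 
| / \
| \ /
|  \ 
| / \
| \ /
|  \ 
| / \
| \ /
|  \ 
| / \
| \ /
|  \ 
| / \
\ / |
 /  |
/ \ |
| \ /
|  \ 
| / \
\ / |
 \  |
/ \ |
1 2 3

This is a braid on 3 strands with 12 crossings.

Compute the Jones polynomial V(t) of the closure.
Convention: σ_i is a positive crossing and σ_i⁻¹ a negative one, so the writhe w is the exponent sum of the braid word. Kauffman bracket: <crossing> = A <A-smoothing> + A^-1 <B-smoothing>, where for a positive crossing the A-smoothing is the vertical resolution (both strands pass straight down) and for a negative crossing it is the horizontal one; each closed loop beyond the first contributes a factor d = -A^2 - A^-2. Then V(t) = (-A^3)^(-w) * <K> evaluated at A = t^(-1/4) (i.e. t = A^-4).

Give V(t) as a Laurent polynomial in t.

Reading the diagram top to bottom ('/'-over between positions i,i+1 = s_i, '\'-over = s_i^-1): braid word = s1 s2 s1 s1 s2^-1 s2^-1 s2^-1 s2^-1 s2^-1 s1 s2^-1 s1^-1.
The presented braid s1 s2 s1 s1 s2^-1 s2^-1 s2^-1 s2^-1 s2^-1 s1 s2^-1 s1^-1 on 3 strands reduces by inverse Markov moves (closure unchanged at each step):
  Deconjugate: the word is γ·β·γ⁻¹ with γ = s1 s2 (prefix) and γ⁻¹ = s2^-1 s1^-1 (suffix); strip both.
Reduced to β = s1 s1 s2^-1 s2^-1 s2^-1 s2^-1 s2^-1 s1 on 3 strands, 8 crossings.
Compute on β:
Braid: s1 s1 s2^-1 s2^-1 s2^-1 s2^-1 s2^-1 s1 on 3 strands, 8 crossings.
Writhe w = (#positive) - (#negative) = 3 - 5 = -2.
State-sum expansion of <K>. There are 2^8 = 256 states.
Each crossing splits two ways (0=vertical, 1=horizontal). The state's weight is A^(#A-smoothings - #B-smoothings) * d^(loops - 1).
Tabulate the states by total A-exponent and number of loops L (A-exp: L × count):
  A^8: L=6 ×1
  A^6: L=5 ×8
  A^4: L=4 ×25, L=6 ×3
  A^2: L=3 ×40, L=5 ×15, L=7 ×1
  A^0: L=2 ×35, L=4 ×30, L=6 ×5
  A^-2: L=1 ×15, L=3 ×31, L=5 ×10
  A^-4: L=2 ×18, L=4 ×10
  A^-6: L=3 ×8
  A^-8: L=4 ×1
Each group contributes A^e * Σ count * d^(L-1):
Powers of d = -A^2 - A^-2: d^2 = A^4 + 2 + A^-4; d^3 = -A^6 - 3*A^2 - 3*A^-2 - A^-6; d^4 = A^8 + 4*A^4 + 6 + 4*A^-4 + A^-8; d^5 = -A^10 - 5*A^6 - 10*A^2 - 10*A^-2 - 5*A^-6 - A^-10; d^6 = A^12 + 6*A^8 + 15*A^4 + 20 + 15*A^-4 + 6*A^-8 + A^-12.
  A^8 * (d^5) = -A^18 - 5*A^14 - 10*A^10 - 10*A^6 - 5*A^2 - A^-2
  A^6 * (8*d^4) = 8*A^14 + 32*A^10 + 48*A^6 + 32*A^2 + 8*A^-2
  A^4 * (25*d^3 + 3*d^5) = -3*A^14 - 40*A^10 - 105*A^6 - 105*A^2 - 40*A^-2 - 3*A^-6
  A^2 * (40*d^2 + 15*d^4 + d^6) = A^14 + 21*A^10 + 115*A^6 + 190*A^2 + 115*A^-2 + 21*A^-6 + A^-10
  A^0 * (35*d + 30*d^3 + 5*d^5) = -5*A^10 - 55*A^6 - 175*A^2 - 175*A^-2 - 55*A^-6 - 5*A^-10
  A^-2 * (15 + 31*d^2 + 10*d^4) = 10*A^6 + 71*A^2 + 137*A^-2 + 71*A^-6 + 10*A^-10
  A^-4 * (18*d + 10*d^3) = -10*A^2 - 48*A^-2 - 48*A^-6 - 10*A^-10
  A^-6 * (8*d^2) = 8*A^-2 + 16*A^-6 + 8*A^-10
  A^-8 * (d^3) = -A^-2 - 3*A^-6 - 3*A^-10 - A^-14
Summing the groups: <K> = -A^18 + A^14 - 2*A^10 + 3*A^6 - 2*A^2 + 3*A^-2 - A^-6 + A^-10 - A^-14
Normalise by the writhe: (-A^3)^(-w) = (-A^3)^(2) = A^6, so f(A) = A^6 * <K> = -A^24 + A^20 - 2*A^16 + 3*A^12 - 2*A^8 + 3*A^4 - 1 + A^-4 - A^-8.
Substitute A = t^(-1/4), i.e. A^e → t^(-e/4): V(t) = -t^2 + t - 1 + 3*t^-1 - 2*t^-2 + 3*t^-3 - 2*t^-4 + t^-5 - t^-6

Answer: -t^2 + t - 1 + 3*t^-1 - 2*t^-2 + 3*t^-3 - 2*t^-4 + t^-5 - t^-6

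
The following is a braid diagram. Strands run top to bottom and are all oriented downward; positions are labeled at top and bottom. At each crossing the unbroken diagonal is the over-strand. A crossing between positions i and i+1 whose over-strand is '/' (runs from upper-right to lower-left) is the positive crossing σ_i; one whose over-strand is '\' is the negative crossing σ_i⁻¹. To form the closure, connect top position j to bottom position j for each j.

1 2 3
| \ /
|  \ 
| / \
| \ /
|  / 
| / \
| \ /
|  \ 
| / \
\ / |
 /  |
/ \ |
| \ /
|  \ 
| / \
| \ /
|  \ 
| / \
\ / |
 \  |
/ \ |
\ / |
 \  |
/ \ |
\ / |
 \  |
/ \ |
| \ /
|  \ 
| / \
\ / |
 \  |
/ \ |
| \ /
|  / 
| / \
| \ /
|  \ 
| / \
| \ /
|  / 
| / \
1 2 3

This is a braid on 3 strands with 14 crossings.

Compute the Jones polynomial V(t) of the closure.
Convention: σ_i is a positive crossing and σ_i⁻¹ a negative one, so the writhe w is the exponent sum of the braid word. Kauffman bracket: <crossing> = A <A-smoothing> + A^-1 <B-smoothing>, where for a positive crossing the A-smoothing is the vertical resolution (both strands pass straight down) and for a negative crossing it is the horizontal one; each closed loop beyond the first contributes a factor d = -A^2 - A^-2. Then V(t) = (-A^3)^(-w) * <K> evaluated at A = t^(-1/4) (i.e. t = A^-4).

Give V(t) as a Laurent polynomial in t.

Reading the diagram top to bottom ('/'-over between positions i,i+1 = s_i, '\'-over = s_i^-1): braid word = s2^-1 s2 s2^-1 s1 s2^-1 s2^-1 s1^-1 s1^-1 s1^-1 s2^-1 s1^-1 s2 s2^-1 s2.
The presented braid s2^-1 s2 s2^-1 s1 s2^-1 s2^-1 s1^-1 s1^-1 s1^-1 s2^-1 s1^-1 s2 s2^-1 s2 on 3 strands reduces by inverse Markov moves (closure unchanged at each step):
  Deconjugate: the word is γ·β·γ⁻¹ with γ = s2^-1 s2 (prefix) and γ⁻¹ = s2^-1 s2 (suffix); strip both.
  Deconjugate: the word is γ·β·γ⁻¹ with γ = s2^-1 s1 (prefix) and γ⁻¹ = s1^-1 s2 (suffix); strip both.
Reduced to β = s2^-1 s2^-1 s1^-1 s1^-1 s1^-1 s2^-1 on 3 strands, 6 crossings.
Compute on β:
Braid: s2^-1 s2^-1 s1^-1 s1^-1 s1^-1 s2^-1 on 3 strands, 6 crossings.
Writhe w = (#positive) - (#negative) = 0 - 6 = -6.
State-sum expansion of <K>. There are 2^6 = 64 states.
For each crossing: s=0 is the vertical smoothing, s=1 horizontal. Crossing k contributes A^(sign_k * (1 - 2*s_k)); loop factor d = -A^2 - A^-2.
Tabulate the states by total A-exponent and number of loops L (A-exp: L × count):
  A^6: L=5 ×1
  A^4: L=4 ×6
  A^2: L=3 ×15
  A^0: L=2 ×18, L=4 ×2
  A^-2: L=1 ×9, L=3 ×6
  A^-4: L=2 ×6
  A^-6: L=3 ×1
Each group contributes A^e * Σ count * d^(L-1):
Powers of d = -A^2 - A^-2: d^2 = A^4 + 2 + A^-4; d^3 = -A^6 - 3*A^2 - 3*A^-2 - A^-6; d^4 = A^8 + 4*A^4 + 6 + 4*A^-4 + A^-8.
  A^6 * (d^4) = A^14 + 4*A^10 + 6*A^6 + 4*A^2 + A^-2
  A^4 * (6*d^3) = -6*A^10 - 18*A^6 - 18*A^2 - 6*A^-2
  A^2 * (15*d^2) = 15*A^6 + 30*A^2 + 15*A^-2
  A^0 * (18*d + 2*d^3) = -2*A^6 - 24*A^2 - 24*A^-2 - 2*A^-6
  A^-2 * (9 + 6*d^2) = 6*A^2 + 21*A^-2 + 6*A^-6
  A^-4 * (6*d) = -6*A^-2 - 6*A^-6
  A^-6 * (d^2) = A^-2 + 2*A^-6 + A^-10
Summing the groups: <K> = A^14 - 2*A^10 + A^6 - 2*A^2 + 2*A^-2 + A^-10
Normalise by the writhe: (-A^3)^(-w) = (-A^3)^(6) = A^18, so f(A) = A^18 * <K> = A^32 - 2*A^28 + A^24 - 2*A^20 + 2*A^16 + A^8.
Substitute A = t^(-1/4), i.e. A^e → t^(-e/4): V(t) = t^-2 + 2*t^-4 - 2*t^-5 + t^-6 - 2*t^-7 + t^-8

Answer: t^-2 + 2*t^-4 - 2*t^-5 + t^-6 - 2*t^-7 + t^-8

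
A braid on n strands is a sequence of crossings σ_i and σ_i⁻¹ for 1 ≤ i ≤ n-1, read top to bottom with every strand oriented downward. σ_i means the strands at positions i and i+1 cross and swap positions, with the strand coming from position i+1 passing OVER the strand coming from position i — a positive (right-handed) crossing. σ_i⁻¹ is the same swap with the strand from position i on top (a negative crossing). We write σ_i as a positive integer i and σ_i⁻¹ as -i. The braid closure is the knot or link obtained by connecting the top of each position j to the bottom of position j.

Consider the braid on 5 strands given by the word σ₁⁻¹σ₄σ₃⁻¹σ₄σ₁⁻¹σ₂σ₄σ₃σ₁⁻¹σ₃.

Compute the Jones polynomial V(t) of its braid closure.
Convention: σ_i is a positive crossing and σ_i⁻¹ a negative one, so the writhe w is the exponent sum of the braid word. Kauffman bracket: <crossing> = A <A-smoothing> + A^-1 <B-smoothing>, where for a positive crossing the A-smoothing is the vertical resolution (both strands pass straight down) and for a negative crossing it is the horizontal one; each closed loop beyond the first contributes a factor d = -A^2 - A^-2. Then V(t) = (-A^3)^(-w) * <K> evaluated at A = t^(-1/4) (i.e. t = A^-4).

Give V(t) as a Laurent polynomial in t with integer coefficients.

Braid: s1^-1 s4 s3^-1 s4 s1^-1 s2 s4 s3 s1^-1 s3 on 5 strands, 10 crossings.
Writhe w = (#positive) - (#negative) = 6 - 4 = 2.
State-sum expansion of <K>. There are 2^10 = 1024 states.
Smooth each crossing (0=||, 1=⌣⌢); contribution A^(Σ sign_k(1-2s_k)) * d^(L-1).
Tabulate the states by total A-exponent and number of loops L (A-exp: L × count):
  A^10: L=5 ×1
  A^8: L=4 ×7, L=6 ×3
  A^6: L=3 ×18, L=5 ×26, L=7 ×1
  A^4: L=2 ×21, L=4 ×85, L=6 ×14
  A^2: L=1 ×9, L=3 ×137, L=5 ×62, L=7 ×2
  A^0: L=2 ×105, L=4 ×132, L=6 ×15
  A^-2: L=1 ×30, L=3 ×132, L=5 ×47, L=7 ×1
  A^-4: L=2 ×49, L=4 ×65, L=6 ×6
  A^-6: L=3 ×31, L=5 ×14
  A^-8: L=4 ×9, L=6 ×1
  A^-10: L=5 ×1
Each group contributes A^e * Σ count * d^(L-1):
Powers of d = -A^2 - A^-2: d^2 = A^4 + 2 + A^-4; d^3 = -A^6 - 3*A^2 - 3*A^-2 - A^-6; d^4 = A^8 + 4*A^4 + 6 + 4*A^-4 + A^-8; d^5 = -A^10 - 5*A^6 - 10*A^2 - 10*A^-2 - 5*A^-6 - A^-10; d^6 = A^12 + 6*A^8 + 15*A^4 + 20 + 15*A^-4 + 6*A^-8 + A^-12.
  A^10 * (d^4) = A^18 + 4*A^14 + 6*A^10 + 4*A^6 + A^2
  A^8 * (7*d^3 + 3*d^5) = -3*A^18 - 22*A^14 - 51*A^10 - 51*A^6 - 22*A^2 - 3*A^-2
  A^6 * (18*d^2 + 26*d^4 + d^6) = A^18 + 32*A^14 + 137*A^10 + 212*A^6 + 137*A^2 + 32*A^-2 + A^-6
  A^4 * (21*d + 85*d^3 + 14*d^5) = -14*A^14 - 155*A^10 - 416*A^6 - 416*A^2 - 155*A^-2 - 14*A^-6
  A^2 * (9 + 137*d^2 + 62*d^4 + 2*d^6) = 2*A^14 + 74*A^10 + 415*A^6 + 695*A^2 + 415*A^-2 + 74*A^-6 + 2*A^-10
  A^0 * (105*d + 132*d^3 + 15*d^5) = -15*A^10 - 207*A^6 - 651*A^2 - 651*A^-2 - 207*A^-6 - 15*A^-10
  A^-2 * (30 + 132*d^2 + 47*d^4 + d^6) = A^10 + 53*A^6 + 335*A^2 + 596*A^-2 + 335*A^-6 + 53*A^-10 + A^-14
  A^-4 * (49*d + 65*d^3 + 6*d^5) = -6*A^6 - 95*A^2 - 304*A^-2 - 304*A^-6 - 95*A^-10 - 6*A^-14
  A^-6 * (31*d^2 + 14*d^4) = 14*A^2 + 87*A^-2 + 146*A^-6 + 87*A^-10 + 14*A^-14
  A^-8 * (9*d^3 + d^5) = -A^2 - 14*A^-2 - 37*A^-6 - 37*A^-10 - 14*A^-14 - A^-18
  A^-10 * (d^4) = A^-2 + 4*A^-6 + 6*A^-10 + 4*A^-14 + A^-18
Summing the groups: <K> = -A^18 + 2*A^14 - 3*A^10 + 4*A^6 - 3*A^2 + 4*A^-2 - 2*A^-6 + A^-10 - A^-14
Normalise by the writhe: (-A^3)^(-w) = (-A^3)^(-2) = A^-6, so f(A) = A^-6 * <K> = -A^12 + 2*A^8 - 3*A^4 + 4 - 3*A^-4 + 4*A^-8 - 2*A^-12 + A^-16 - A^-20.
Substitute A = t^(-1/4), i.e. A^e → t^(-e/4): V(t) = -t^5 + t^4 - 2*t^3 + 4*t^2 - 3*t + 4 - 3*t^-1 + 2*t^-2 - t^-3

Answer: -t^5 + t^4 - 2*t^3 + 4*t^2 - 3*t + 4 - 3*t^-1 + 2*t^-2 - t^-3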